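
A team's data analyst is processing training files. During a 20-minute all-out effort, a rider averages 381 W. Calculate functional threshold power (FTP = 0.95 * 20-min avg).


FTP = 0.95 * 381
= 361.95 W

361.95 W


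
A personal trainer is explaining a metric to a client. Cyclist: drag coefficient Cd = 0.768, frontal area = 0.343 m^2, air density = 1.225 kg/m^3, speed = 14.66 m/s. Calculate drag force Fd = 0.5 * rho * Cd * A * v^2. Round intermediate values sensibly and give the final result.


v^2 = 14.66^2 = 214.9156
Fd = 0.5 * 1.225 * 0.768 * 0.343 * 214.9156
= 34.676 N

34.676 N


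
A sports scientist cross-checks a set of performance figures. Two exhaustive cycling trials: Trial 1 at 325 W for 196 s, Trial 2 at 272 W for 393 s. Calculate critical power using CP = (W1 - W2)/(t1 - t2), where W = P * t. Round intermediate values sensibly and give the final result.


W1 = 325 * 196 = 63700 J
W2 = 272 * 393 = 106896 J
CP = (63700 - 106896) / (196 - 393)
= -43196 / -197
= 219.27 W

219.27 W


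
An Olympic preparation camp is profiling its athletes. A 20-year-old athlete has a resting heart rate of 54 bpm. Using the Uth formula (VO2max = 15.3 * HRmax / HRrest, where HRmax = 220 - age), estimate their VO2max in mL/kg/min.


HRmax = 220 - 20 = 200 bpm
Ratio = HRmax / HRrest = 200 / 54 = 3.7037
VO2max = 15.3 * 3.7037 = 56.67 mL/kg/min

56.67 mL/kg/min


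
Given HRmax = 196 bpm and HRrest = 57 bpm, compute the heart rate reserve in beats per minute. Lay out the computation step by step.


Heart rate reserve = maximum HR minus resting HR
HRR = 196 - 57 = 139 bpm

139 bpm


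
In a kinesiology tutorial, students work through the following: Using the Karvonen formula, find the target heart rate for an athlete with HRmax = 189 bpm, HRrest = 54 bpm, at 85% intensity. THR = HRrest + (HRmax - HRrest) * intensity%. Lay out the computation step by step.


HRR = 189 - 54 = 135
THR = 54 + 135 * 0.85
= 54 + 114.75
= 168.75 bpm

168.75 bpm


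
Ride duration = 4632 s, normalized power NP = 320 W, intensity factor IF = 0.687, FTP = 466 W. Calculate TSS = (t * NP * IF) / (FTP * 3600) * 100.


Numerator = 4632 * 320 * 0.687 = 1018298.88
Denominator = 466 * 3600 = 1677600
TSS = 1018298.88 / 1677600 * 100
= 60.7

60.7 TSS


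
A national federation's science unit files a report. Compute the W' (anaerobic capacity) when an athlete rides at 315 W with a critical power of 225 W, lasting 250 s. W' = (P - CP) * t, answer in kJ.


Above-CP power = 90 W
Duration = 250 s
W' = 90 * 250 = 22500 J
Convert: 22500 / 1000 = 22.5 kJ

22.5 kJ


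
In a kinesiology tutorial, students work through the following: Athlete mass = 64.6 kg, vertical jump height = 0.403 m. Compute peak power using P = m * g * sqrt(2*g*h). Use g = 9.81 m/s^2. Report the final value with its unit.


sqrt(2 * 9.81 * 0.403) = sqrt(7.90686) = 2.811914 m/s
P = 64.6 * 9.81 * 2.811914
= 1781.98 W

1781.98 W


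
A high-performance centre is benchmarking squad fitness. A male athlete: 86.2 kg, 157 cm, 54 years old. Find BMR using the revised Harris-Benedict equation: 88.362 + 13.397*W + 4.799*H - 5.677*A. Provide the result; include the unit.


Intercept = 88.362
Weight contribution = 13.397 * 86.2 = 1154.8214
Height contribution = 4.799 * 157 = 753.443
Age contribution = 5.677 * 54 = 306.558
BMR = 88.362 + 1154.8214 + 753.443 - 306.558
= 1690.07 kcal/day

1690.07 kcal/day


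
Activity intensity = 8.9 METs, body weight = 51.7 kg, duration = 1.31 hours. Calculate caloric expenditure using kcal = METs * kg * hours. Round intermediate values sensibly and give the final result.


kcal = 8.9 * 51.7 * 1.31
= 460.13 * 1.31
= 602.77 kcal

602.77 kcal


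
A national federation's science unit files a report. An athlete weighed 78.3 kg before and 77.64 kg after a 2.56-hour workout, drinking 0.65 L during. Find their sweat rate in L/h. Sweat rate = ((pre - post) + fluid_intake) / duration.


Body mass change = 0.66 kg
Total sweat loss = 0.66 + 0.65 = 1.31 L
Rate = 1.31 / 2.56 = 0.512 L/h

0.512 L/h


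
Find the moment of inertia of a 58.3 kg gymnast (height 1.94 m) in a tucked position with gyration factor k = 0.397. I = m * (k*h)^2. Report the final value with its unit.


Radius of gyration = 0.397 * 1.94 = 0.77018 m
I = 58.3 * 0.77018^2
= 58.3 * 0.593177
= 34.582 kg*m^2

34.582 kg*m^2


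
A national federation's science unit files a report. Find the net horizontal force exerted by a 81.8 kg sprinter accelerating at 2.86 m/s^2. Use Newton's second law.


Newton's second law: F = m * a
F = 81.8 * 2.86 = 233.95 N

233.95 N


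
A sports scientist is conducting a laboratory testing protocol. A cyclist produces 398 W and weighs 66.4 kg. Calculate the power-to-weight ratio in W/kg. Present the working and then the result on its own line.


P/W = power / mass
= 398 / 66.4
= 5.994 W/kg

5.994 W/kg


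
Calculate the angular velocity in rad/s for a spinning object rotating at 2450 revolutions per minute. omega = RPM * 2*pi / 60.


omega = RPM * 2*pi / 60
= 2450 * 6.28318531 / 60
= 256.563 rad/s

256.563 rad/s


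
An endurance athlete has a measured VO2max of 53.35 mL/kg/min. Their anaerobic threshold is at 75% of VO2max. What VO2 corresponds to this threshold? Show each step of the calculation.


Anaerobic threshold VO2 = VO2max * 75%
= 53.35 * 0.75
= 40.01 mL/kg/min

40.01 mL/kg/min


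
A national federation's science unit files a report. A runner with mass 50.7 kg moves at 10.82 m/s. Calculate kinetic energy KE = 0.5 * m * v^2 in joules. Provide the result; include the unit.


v^2 = 10.82^2 = 117.0724
KE = 0.5 * 50.7 * 117.0724
= 2967.79 J

2967.79 J


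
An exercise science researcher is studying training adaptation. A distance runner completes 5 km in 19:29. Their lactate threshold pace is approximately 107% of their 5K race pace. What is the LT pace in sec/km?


Convert to seconds: 19 min 29 s = 1169 s
Pace per km = 1169 / 5 = 233.8 s/km
LT pace = 233.8 * 1.07 = 250.17 s/km

250.17 s/km


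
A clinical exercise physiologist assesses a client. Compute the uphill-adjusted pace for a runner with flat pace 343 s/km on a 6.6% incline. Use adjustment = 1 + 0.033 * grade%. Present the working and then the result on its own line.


Adjustment factor = 1 + 0.033 * 6.6 = 1.2178
Grade-adjusted pace = 343 * 1.2178 = 417.71 s/km

417.71 s/km


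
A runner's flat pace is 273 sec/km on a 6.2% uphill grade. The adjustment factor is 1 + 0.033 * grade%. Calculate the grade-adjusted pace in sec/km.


Factor = 1 + 0.033 * 6.2 = 1.2046
Adjusted pace = 273 * 1.2046
= 328.86 sec/km

328.86 s/km


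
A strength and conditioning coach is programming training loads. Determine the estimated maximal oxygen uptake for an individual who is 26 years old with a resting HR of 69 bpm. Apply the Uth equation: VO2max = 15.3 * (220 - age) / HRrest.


HRmax = 220 - 26 = 194
VO2max = 15.3 * (194 / 69)
= 15.3 * 2.8116
= 43.02 mL/kg/min

43.02 mL/kg/min


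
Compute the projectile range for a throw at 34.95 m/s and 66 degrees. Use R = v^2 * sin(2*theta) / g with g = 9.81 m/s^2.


Two times the angle = 132 degrees
sin(132) = 0.743145
R = 1221.5025 * 0.743145 / 9.81 = 92.533 m

92.533 m


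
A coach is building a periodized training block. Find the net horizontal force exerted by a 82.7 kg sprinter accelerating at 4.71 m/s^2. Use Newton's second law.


Newton's second law: F = m * a
F = 82.7 * 4.71 = 389.52 N

389.52 N


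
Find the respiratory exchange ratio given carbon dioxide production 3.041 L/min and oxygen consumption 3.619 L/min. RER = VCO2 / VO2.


VCO2 = 3.041 L/min
VO2 = 3.619 L/min
RER = 3.041 / 3.619 = 0.8403

0.8403


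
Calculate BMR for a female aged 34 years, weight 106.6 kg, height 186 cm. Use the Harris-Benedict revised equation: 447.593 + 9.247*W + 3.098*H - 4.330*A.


Substituting values:
W term = 9.247 * 106.6 = 985.7302
H term = 3.098 * 186 = 576.228
A term = 4.330 * 34 = 147.22
BMR = 1862.33 kcal/day

1862.33 kcal/day


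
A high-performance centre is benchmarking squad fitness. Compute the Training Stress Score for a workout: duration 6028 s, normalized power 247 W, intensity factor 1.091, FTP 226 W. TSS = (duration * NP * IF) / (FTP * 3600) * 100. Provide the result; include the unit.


Product = 6028 * 247 * 1.091 = 1624407.356
Base = 226 * 3600 = 813600
TSS = 1624407.356 / 813600 * 100 = 199.66

199.66 TSS


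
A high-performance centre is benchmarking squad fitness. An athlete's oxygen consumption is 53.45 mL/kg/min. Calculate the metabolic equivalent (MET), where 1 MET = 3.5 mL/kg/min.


MET = VO2 / 3.5
= 53.45 / 3.5
= 15.27 METs

15.27 METs


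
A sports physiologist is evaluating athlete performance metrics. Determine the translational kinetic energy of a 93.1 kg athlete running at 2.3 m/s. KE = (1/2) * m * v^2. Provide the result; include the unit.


KE = 0.5 * m * v^2
= 0.5 * 93.1 * 2.3^2
= 0.5 * 93.1 * 5.29
= 246.25 J

246.25 J


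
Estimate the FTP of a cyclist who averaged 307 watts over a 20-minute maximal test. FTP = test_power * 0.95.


FTP = 307 * 0.95 = 291.65 W

291.65 W


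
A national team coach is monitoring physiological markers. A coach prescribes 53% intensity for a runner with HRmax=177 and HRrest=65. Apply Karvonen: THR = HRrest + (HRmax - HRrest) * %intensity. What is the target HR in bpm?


Heart rate reserve = 177 - 65 = 112
Intensity fraction = 53 / 100 = 0.53
THR = 65 + 112 * 0.53 = 124.36 bpm

124.36 bpm


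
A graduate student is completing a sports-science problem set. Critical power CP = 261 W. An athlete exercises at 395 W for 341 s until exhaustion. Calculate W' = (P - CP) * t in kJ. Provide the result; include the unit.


P - CP = 395 - 261 = 134 W
W' = 134 * 341 = 45694 J
= 45694 / 1000 = 45.694 kJ

45.694 kJ


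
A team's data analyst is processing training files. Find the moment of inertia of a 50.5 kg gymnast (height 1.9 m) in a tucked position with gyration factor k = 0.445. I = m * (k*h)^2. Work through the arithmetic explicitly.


Radius of gyration = 0.445 * 1.9 = 0.8455 m
I = 50.5 * 0.8455^2
= 50.5 * 0.71487
= 36.101 kg*m^2

36.101 kg*m^2


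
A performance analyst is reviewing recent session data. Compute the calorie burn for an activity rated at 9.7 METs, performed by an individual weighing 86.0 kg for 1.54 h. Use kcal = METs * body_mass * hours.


Product of METs and mass = 9.7 * 86.0 = 834.2
Total kcal = 834.2 * 1.54 = 1284.67 kcal

1284.67 kcal


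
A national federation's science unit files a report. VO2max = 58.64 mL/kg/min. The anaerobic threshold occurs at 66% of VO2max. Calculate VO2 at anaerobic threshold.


AT fraction = 66 / 100 = 0.66
AT VO2 = 58.64 * 0.66
= 38.7 mL/kg/min

38.7 mL/kg/min


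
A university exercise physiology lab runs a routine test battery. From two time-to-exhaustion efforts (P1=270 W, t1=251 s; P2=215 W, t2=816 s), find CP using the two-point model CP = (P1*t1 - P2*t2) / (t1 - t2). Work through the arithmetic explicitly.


Work in trial 1 = 67770 J
Work in trial 2 = 175440 J
Delta work = -107670 J
Delta time = -565 s
CP = -107670 / -565 = 190.57 W

190.57 W


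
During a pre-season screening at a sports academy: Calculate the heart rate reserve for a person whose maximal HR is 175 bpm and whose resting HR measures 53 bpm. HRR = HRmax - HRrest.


HRmax = 175 bpm
HRrest = 53 bpm
HRR = 175 - 53 = 122 bpm

122 bpm


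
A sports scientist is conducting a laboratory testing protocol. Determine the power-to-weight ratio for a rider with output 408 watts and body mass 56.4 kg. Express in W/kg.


P/W = 408 / 56.4 = 7.234 W/kg

7.234 W/kg


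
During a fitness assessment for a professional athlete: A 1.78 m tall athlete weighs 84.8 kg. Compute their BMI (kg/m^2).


height^2 = 3.1684 m^2
BMI = 84.8 / 3.1684 = 26.76 kg/m^2

26.76 kg/m^2


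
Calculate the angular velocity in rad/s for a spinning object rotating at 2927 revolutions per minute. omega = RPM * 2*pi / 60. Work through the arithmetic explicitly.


omega = RPM * 2*pi / 60
= 2927 * 6.28318531 / 60
= 306.515 rad/s

306.515 rad/s


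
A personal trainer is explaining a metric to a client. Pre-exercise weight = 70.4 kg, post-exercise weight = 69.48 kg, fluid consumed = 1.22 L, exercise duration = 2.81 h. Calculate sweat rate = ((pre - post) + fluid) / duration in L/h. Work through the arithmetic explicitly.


Weight loss = 70.4 - 69.48 = 0.92 kg (approx L)
Total sweat = 0.92 + 1.22 = 2.14 L
Sweat rate = 2.14 / 2.81 = 0.762 L/h

0.762 L/h


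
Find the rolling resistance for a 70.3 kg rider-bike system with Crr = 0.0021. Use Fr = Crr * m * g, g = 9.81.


m * g = 70.3 * 9.81 = 689.643 N
Fr = 0.0021 * 689.643 = 1.448 N

1.448 N


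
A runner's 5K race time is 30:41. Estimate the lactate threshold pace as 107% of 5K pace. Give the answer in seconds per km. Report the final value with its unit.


Total race time = 30*60 + 41 = 1841 seconds
5K pace = 1841 / 5 = 368.2 sec/km
LT pace = 368.2 * 1.07 = 393.97 sec/km

393.97 s/km


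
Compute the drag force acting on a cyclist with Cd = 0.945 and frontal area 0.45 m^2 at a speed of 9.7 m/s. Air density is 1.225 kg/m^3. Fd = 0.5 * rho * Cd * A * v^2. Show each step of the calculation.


Step 1: v^2 = 94.09
Step 2: Fd = 0.5 * 1.225 * 0.945 * 0.45 * 94.09
= 24.507 N

24.507 N


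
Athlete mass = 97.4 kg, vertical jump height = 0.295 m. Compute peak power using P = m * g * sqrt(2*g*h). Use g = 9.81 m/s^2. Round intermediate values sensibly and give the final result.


sqrt(2 * 9.81 * 0.295) = sqrt(5.7879) = 2.405805 m/s
P = 97.4 * 9.81 * 2.405805
= 2298.73 W

2298.73 W


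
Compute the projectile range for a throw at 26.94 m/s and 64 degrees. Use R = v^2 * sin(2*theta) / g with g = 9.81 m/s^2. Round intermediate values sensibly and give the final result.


Two times the angle = 128 degrees
sin(128) = 0.788011
R = 725.7636 * 0.788011 / 9.81 = 58.299 m

58.299 m


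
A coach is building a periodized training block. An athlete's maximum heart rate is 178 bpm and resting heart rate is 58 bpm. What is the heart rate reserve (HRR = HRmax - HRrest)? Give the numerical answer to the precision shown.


HRR = HRmax - HRrest
= 178 - 58
= 120 bpm

120 bpm


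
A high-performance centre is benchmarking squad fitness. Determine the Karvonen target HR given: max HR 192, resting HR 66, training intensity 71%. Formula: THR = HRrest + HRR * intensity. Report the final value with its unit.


HRR = HRmax - HRrest = 192 - 66 = 126
THR = 66 + 126 * 0.71
= 155.46 bpm

155.46 bpm


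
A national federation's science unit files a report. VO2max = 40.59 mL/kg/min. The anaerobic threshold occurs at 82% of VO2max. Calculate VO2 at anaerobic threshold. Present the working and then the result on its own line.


AT fraction = 82 / 100 = 0.82
AT VO2 = 40.59 * 0.82
= 33.28 mL/kg/min

33.28 mL/kg/min


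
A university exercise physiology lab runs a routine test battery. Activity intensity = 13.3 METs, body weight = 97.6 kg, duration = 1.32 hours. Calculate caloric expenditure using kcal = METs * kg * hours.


kcal = 13.3 * 97.6 * 1.32
= 1298.08 * 1.32
= 1713.47 kcal

1713.47 kcal


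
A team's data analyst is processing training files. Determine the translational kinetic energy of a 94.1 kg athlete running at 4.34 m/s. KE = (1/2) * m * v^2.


KE = 0.5 * m * v^2
= 0.5 * 94.1 * 4.34^2
= 0.5 * 94.1 * 18.8356
= 886.21 J

886.21 J


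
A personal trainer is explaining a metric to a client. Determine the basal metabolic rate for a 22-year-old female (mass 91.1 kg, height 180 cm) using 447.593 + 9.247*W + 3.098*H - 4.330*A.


BMR = 447.593 + 9.247*91.1 + 3.098*180 - 4.330*22
= 1752.37 kcal/day

1752.37 kcal/day


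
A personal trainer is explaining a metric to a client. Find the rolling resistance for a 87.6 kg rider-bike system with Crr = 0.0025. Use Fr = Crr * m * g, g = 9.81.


m * g = 87.6 * 9.81 = 859.356 N
Fr = 0.0025 * 859.356 = 2.148 N

2.148 N


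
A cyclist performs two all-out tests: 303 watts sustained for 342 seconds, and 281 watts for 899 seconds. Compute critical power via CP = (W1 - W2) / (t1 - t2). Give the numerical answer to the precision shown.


W1 = P1 * t1 = 303 * 342 = 103626 J
W2 = P2 * t2 = 281 * 899 = 252619 J
CP = (103626 - 252619) / (342 - 899)
= 267.49 W

267.49 W


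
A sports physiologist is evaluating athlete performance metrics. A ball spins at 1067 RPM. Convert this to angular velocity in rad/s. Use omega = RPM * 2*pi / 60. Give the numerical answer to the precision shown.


omega = 1067 * 2 * pi / 60
= 1067 * 6.28318531 / 60
= 6704.159 / 60
= 111.736 rad/s

111.736 rad/s


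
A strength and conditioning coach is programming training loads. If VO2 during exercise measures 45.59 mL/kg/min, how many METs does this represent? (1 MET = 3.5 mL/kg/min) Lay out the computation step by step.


METs = VO2 / 3.5 = 45.59 / 3.5 = 13.03

13.03 METs


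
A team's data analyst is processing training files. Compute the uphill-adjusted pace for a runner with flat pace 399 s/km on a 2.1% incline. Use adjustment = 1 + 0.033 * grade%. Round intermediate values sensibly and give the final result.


Adjustment factor = 1 + 0.033 * 2.1 = 1.0693
Grade-adjusted pace = 399 * 1.0693 = 426.65 s/km

426.65 s/km


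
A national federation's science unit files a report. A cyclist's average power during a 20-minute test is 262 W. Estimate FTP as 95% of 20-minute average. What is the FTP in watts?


FTP = 20-min power * 0.95
= 262 * 0.95
= 248.9 W

248.9 W


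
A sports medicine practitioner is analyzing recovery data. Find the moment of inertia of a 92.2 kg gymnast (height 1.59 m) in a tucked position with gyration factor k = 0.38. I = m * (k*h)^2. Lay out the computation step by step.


Radius of gyration = 0.38 * 1.59 = 0.6042 m
I = 92.2 * 0.6042^2
= 92.2 * 0.365058
= 33.658 kg*m^2

33.658 kg*m^2


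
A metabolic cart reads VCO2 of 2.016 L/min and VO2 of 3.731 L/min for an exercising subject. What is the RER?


RER = VCO2 / VO2 = 2.016 / 3.731 = 0.5403

0.5403


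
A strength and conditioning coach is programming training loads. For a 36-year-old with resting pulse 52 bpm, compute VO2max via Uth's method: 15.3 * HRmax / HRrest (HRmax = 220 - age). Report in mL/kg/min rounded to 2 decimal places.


Step 1: HRmax = 220 - 36 = 184 bpm
Step 2: Ratio = 184 / 52 = 3.5385
Step 3: VO2max = 15.3 * 3.5385 = 54.14 mL/kg/min

54.14 mL/kg/min


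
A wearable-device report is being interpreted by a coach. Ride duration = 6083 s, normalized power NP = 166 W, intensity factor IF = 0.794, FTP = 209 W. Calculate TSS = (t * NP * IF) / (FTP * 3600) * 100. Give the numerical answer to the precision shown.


Numerator = 6083 * 166 * 0.794 = 801763.732
Denominator = 209 * 3600 = 752400
TSS = 801763.732 / 752400 * 100
= 106.56

106.56 TSS


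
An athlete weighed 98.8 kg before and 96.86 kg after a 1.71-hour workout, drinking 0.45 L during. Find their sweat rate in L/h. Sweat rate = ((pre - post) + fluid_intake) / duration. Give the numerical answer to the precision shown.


Body mass change = 1.94 kg
Total sweat loss = 1.94 + 0.45 = 2.39 L
Rate = 2.39 / 1.71 = 1.398 L/h

1.398 L/h


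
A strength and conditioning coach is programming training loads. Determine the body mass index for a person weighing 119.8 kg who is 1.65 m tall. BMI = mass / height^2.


BMI = mass / height^2
= 119.8 / 1.65^2
= 119.8 / 2.7225
= 44.0 kg/m^2

44.0 kg/m^2


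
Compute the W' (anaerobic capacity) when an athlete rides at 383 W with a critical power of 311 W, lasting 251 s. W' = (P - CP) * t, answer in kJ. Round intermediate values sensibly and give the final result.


Above-CP power = 72 W
Duration = 251 s
W' = 72 * 251 = 18072 J
Convert: 18072 / 1000 = 18.072 kJ

18.072 kJ


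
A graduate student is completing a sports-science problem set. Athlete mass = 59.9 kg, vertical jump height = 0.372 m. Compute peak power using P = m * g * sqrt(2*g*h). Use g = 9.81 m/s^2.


sqrt(2 * 9.81 * 0.372) = sqrt(7.29864) = 2.7016 m/s
P = 59.9 * 9.81 * 2.7016
= 1587.51 W

1587.51 W


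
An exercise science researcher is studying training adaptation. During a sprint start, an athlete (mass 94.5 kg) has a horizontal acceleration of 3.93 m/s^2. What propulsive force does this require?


Propulsive force = mass * acceleration
= 94.5 kg * 3.93 m/s^2
= 371.39 N

371.39 N


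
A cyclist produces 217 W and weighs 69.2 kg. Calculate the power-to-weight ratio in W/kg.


P/W = power / mass
= 217 / 69.2
= 3.136 W/kg

3.136 W/kg


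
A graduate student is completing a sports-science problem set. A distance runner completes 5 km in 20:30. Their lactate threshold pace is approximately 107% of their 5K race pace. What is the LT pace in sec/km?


Convert to seconds: 20 min 30 s = 1230 s
Pace per km = 1230 / 5 = 246.0 s/km
LT pace = 246.0 * 1.07 = 263.22 s/km

263.22 s/km


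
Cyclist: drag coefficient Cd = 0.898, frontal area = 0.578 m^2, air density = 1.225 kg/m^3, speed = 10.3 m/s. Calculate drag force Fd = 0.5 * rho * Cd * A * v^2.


v^2 = 10.3^2 = 106.09
Fd = 0.5 * 1.225 * 0.898 * 0.578 * 106.09
= 33.728 N

33.728 N


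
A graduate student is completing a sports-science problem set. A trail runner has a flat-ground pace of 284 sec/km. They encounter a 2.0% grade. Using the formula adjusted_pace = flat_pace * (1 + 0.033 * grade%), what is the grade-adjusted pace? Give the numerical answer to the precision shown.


Grade factor = 1 + 0.033 * 2.0 = 1.066
Adjusted = 284 * 1.066 = 302.74 sec/km

302.74 s/km


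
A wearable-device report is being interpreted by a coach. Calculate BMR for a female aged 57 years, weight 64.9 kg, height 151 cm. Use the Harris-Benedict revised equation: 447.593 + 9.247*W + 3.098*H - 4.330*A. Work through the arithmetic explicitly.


Substituting values:
W term = 9.247 * 64.9 = 600.1303
H term = 3.098 * 151 = 467.798
A term = 4.330 * 57 = 246.81
BMR = 1268.71 kcal/day

1268.71 kcal/day


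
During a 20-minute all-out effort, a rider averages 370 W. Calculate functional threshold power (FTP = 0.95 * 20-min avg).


FTP = 0.95 * 370
= 351.5 W

351.5 W


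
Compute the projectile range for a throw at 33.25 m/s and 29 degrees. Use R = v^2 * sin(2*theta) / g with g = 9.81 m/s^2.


Two times the angle = 58 degrees
sin(58) = 0.848048
R = 1105.5625 * 0.848048 / 9.81 = 95.573 m

95.573 m


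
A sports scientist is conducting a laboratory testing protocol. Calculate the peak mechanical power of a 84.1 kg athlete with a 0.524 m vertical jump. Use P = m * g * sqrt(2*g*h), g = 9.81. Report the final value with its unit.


First, sqrt(2gh) = sqrt(2 * 9.81 * 0.524)
= sqrt(10.28088) = 3.206381 m/s
Power = 84.1 * 9.81 * 3.206381 = 2645.33 W

2645.33 W


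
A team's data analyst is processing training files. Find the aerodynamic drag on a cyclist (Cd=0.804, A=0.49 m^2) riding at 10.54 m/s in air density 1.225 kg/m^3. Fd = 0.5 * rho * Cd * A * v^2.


Fd = 0.5 * 1.225 * 0.804 * 0.49 * 10.54^2
= 0.5 * 1.225 * 0.804 * 0.49 * 111.0916
= 26.806 N

26.806 N


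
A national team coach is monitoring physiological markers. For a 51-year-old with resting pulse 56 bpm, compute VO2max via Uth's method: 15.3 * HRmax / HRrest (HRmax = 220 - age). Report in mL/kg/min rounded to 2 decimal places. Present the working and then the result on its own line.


Step 1: HRmax = 220 - 51 = 169 bpm
Step 2: Ratio = 169 / 56 = 3.0179
Step 3: VO2max = 15.3 * 3.0179 = 46.17 mL/kg/min

46.17 mL/kg/min


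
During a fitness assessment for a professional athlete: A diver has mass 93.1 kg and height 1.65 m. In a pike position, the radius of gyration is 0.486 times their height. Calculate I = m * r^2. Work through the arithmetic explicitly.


r = 0.486 * 1.65 = 0.8019 m
I = m * r^2 = 93.1 * 0.643044 = 59.867 kg*m^2

59.867 kg*m^2


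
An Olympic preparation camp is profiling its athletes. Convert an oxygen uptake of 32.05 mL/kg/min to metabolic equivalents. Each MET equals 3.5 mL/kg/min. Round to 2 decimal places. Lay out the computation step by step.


One MET = 3.5 mL/kg/min
Number of METs = 32.05 / 3.5
= 9.16 METs

9.16 METs


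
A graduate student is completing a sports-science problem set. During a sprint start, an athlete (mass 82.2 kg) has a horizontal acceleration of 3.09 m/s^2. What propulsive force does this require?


Propulsive force = mass * acceleration
= 82.2 kg * 3.09 m/s^2
= 254.0 N

254.0 N


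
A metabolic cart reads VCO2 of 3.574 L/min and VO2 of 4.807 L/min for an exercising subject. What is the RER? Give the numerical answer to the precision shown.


RER = VCO2 / VO2 = 3.574 / 4.807 = 0.7435

0.7435


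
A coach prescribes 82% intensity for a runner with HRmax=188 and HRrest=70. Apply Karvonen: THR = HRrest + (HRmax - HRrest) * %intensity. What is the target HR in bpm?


Heart rate reserve = 188 - 70 = 118
Intensity fraction = 82 / 100 = 0.82
THR = 70 + 118 * 0.82 = 166.76 bpm

166.76 bpm


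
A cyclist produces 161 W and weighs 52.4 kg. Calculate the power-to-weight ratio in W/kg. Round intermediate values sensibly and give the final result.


P/W = power / mass
= 161 / 52.4
= 3.073 W/kg

3.073 W/kg


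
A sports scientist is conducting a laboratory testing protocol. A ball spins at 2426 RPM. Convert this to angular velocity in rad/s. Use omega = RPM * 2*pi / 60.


omega = 2426 * 2 * pi / 60
= 2426 * 6.28318531 / 60
= 15243.008 / 60
= 254.05 rad/s

254.05 rad/s


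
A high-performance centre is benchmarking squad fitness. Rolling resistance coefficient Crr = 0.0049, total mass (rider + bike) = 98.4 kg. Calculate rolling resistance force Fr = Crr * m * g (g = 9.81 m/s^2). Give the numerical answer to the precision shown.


Fr = Crr * m * g
= 0.0049 * 98.4 * 9.81
= 4.73 N

4.73 N


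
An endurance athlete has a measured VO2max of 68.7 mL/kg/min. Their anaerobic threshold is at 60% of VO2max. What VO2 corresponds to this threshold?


Anaerobic threshold VO2 = VO2max * 60%
= 68.7 * 0.6
= 41.22 mL/kg/min

41.22 mL/kg/min


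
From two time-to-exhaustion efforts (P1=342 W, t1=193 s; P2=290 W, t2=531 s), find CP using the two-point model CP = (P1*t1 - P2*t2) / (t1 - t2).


Work in trial 1 = 66006 J
Work in trial 2 = 153990 J
Delta work = -87984 J
Delta time = -338 s
CP = -87984 / -338 = 260.31 W

260.31 W


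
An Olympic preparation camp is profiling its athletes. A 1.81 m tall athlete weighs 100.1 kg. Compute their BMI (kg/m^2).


height^2 = 3.2761 m^2
BMI = 100.1 / 3.2761 = 30.55 kg/m^2

30.55 kg/m^2


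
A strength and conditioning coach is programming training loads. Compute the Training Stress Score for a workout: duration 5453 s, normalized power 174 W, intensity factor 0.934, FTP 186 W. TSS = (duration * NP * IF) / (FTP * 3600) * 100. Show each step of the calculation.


Product = 5453 * 174 * 0.934 = 886199.748
Base = 186 * 3600 = 669600
TSS = 886199.748 / 669600 * 100 = 132.35

132.35 TSS


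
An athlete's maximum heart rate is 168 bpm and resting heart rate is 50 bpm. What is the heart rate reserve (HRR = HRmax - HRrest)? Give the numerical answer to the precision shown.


HRR = HRmax - HRrest
= 168 - 50
= 118 bpm

118 bpm


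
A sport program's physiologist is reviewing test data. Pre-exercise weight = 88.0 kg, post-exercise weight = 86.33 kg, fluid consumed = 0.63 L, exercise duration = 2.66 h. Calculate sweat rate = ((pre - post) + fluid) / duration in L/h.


Weight loss = 88.0 - 86.33 = 1.67 kg (approx L)
Total sweat = 1.67 + 0.63 = 2.3 L
Sweat rate = 2.3 / 2.66 = 0.865 L/h

0.865 L/h


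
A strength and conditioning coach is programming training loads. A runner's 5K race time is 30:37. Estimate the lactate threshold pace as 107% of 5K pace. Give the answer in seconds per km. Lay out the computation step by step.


Total race time = 30*60 + 37 = 1837 seconds
5K pace = 1837 / 5 = 367.4 sec/km
LT pace = 367.4 * 1.07 = 393.12 sec/km

393.12 s/km


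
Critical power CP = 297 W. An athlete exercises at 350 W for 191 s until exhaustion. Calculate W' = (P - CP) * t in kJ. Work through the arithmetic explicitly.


P - CP = 350 - 297 = 53 W
W' = 53 * 191 = 10123 J
= 10123 / 1000 = 10.123 kJ

10.123 kJ


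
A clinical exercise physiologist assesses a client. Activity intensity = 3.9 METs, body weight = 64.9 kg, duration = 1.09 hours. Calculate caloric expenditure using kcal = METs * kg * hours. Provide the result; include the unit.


kcal = 3.9 * 64.9 * 1.09
= 253.11 * 1.09
= 275.89 kcal

275.89 kcal


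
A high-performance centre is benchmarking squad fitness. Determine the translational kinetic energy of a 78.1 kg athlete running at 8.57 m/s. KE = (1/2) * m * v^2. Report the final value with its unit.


KE = 0.5 * m * v^2
= 0.5 * 78.1 * 8.57^2
= 0.5 * 78.1 * 73.4449
= 2868.02 J

2868.02 J


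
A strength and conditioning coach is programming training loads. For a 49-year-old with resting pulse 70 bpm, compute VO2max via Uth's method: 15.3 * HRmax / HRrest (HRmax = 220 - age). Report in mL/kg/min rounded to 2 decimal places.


Step 1: HRmax = 220 - 49 = 171 bpm
Step 2: Ratio = 171 / 70 = 2.4429
Step 3: VO2max = 15.3 * 2.4429 = 37.38 mL/kg/min

37.38 mL/kg/min


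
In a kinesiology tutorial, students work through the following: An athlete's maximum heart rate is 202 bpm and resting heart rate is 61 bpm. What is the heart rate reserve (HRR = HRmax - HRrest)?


HRR = HRmax - HRrest
= 202 - 61
= 141 bpm

141 bpm


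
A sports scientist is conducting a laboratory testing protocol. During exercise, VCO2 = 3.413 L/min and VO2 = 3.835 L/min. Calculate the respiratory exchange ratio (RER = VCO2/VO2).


RER = VCO2 / VO2
= 3.413 / 3.835
= 0.89

0.89


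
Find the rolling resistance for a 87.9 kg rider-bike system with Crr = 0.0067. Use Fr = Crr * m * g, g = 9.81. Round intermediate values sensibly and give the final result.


m * g = 87.9 * 9.81 = 862.299 N
Fr = 0.0067 * 862.299 = 5.777 N

5.777 N


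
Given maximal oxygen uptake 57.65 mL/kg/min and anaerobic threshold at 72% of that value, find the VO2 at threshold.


Percentage as decimal = 0.72
VO2 at AT = 57.65 * 0.72 = 41.51 mL/kg/min

41.51 mL/kg/min


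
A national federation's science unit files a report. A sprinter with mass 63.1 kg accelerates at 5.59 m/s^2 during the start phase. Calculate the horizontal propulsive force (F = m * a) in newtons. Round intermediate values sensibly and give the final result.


F = m * a
= 63.1 * 5.59
= 352.73 N

352.73 N


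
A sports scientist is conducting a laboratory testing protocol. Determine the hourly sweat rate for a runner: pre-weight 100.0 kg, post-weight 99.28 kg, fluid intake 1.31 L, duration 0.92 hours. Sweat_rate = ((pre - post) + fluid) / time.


Mass lost = 100.0 - 99.28 = 0.72 kg
Add fluid consumed: 0.72 + 1.31 = 2.03 L total sweat
Sweat rate = 2.03 / 0.92 = 2.207 L/h

2.207 L/h


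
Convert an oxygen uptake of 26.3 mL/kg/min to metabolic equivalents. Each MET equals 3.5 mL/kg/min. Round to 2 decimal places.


One MET = 3.5 mL/kg/min
Number of METs = 26.3 / 3.5
= 7.51 METs

7.51 METs


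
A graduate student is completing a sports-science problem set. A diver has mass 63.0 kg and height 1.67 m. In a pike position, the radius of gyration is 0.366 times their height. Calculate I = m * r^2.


r = 0.366 * 1.67 = 0.61122 m
I = m * r^2 = 63.0 * 0.37359 = 23.536 kg*m^2

23.536 kg*m^2


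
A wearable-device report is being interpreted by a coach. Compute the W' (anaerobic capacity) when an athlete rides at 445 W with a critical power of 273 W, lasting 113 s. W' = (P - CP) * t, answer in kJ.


Above-CP power = 172 W
Duration = 113 s
W' = 172 * 113 = 19436 J
Convert: 19436 / 1000 = 19.436 kJ

19.436 kJ


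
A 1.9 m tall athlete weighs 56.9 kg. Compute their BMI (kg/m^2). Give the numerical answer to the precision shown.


height^2 = 3.61 m^2
BMI = 56.9 / 3.61 = 15.76 kg/m^2

15.76 kg/m^2


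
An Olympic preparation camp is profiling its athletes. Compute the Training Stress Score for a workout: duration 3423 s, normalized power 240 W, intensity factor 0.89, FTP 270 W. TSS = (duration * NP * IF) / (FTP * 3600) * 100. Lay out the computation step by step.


Product = 3423 * 240 * 0.89 = 731152.8
Base = 270 * 3600 = 972000
TSS = 731152.8 / 972000 * 100 = 75.22

75.22 TSS


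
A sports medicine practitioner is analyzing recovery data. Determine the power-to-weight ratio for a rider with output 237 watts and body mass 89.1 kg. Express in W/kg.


P/W = 237 / 89.1 = 2.66 W/kg

2.66 W/kg


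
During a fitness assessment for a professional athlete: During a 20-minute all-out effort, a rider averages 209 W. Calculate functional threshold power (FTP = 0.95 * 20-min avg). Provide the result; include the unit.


FTP = 0.95 * 209
= 198.55 W

198.55 W


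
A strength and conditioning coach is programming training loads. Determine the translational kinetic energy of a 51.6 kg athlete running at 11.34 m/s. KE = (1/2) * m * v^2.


KE = 0.5 * m * v^2
= 0.5 * 51.6 * 11.34^2
= 0.5 * 51.6 * 128.5956
= 3317.77 J

3317.77 J


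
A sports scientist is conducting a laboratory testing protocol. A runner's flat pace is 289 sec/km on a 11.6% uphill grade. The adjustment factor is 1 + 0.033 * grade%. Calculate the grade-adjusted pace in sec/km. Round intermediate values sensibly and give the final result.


Factor = 1 + 0.033 * 11.6 = 1.3828
Adjusted pace = 289 * 1.3828
= 399.63 sec/km

399.63 s/km


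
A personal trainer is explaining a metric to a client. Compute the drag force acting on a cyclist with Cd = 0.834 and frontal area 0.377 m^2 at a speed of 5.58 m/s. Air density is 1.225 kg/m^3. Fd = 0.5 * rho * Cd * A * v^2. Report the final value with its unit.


Step 1: v^2 = 31.1364
Step 2: Fd = 0.5 * 1.225 * 0.834 * 0.377 * 31.1364
= 5.996 N

5.996 N


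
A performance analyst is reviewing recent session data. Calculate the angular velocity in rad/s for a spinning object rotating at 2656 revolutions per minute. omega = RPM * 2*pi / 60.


omega = RPM * 2*pi / 60
= 2656 * 6.28318531 / 60
= 278.136 rad/s

278.136 rad/s


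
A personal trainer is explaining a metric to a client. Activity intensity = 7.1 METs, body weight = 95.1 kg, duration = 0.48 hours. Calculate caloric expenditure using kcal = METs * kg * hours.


kcal = 7.1 * 95.1 * 0.48
= 675.21 * 0.48
= 324.1 kcal

324.1 kcal


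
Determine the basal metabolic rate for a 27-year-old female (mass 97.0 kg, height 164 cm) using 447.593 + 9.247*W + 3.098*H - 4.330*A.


BMR = 447.593 + 9.247*97.0 + 3.098*164 - 4.330*27
= 1735.71 kcal/day

1735.71 kcal/day


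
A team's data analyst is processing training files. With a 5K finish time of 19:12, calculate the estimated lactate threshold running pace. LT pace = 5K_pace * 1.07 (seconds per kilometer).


Race duration = 1152 s for 5 km
Average pace = 1152 / 5 = 230.4 s/km
LT pace = 230.4 * 1.07
= 246.53 s/km

246.53 s/km


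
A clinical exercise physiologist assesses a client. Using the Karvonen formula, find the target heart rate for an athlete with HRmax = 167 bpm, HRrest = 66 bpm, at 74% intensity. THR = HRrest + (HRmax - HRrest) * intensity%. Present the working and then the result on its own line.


HRR = 167 - 66 = 101
THR = 66 + 101 * 0.74
= 66 + 74.74
= 140.74 bpm

140.74 bpm


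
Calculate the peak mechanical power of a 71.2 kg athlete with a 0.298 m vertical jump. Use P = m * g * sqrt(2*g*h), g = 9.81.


First, sqrt(2gh) = sqrt(2 * 9.81 * 0.298)
= sqrt(5.84676) = 2.418007 m/s
Power = 71.2 * 9.81 * 2.418007 = 1688.91 W

1688.91 W


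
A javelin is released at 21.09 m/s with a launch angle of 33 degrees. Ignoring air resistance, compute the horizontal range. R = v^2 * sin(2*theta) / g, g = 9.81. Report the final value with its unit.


Launch speed squared = 444.7881
sin(2 * 33 deg) = 0.913545
Range = 444.7881 * 0.913545 / 9.81
= 41.42 m

41.42 m


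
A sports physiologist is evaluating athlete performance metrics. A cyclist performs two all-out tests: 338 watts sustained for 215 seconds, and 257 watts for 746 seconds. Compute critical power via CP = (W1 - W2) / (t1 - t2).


W1 = P1 * t1 = 338 * 215 = 72670 J
W2 = P2 * t2 = 257 * 746 = 191722 J
CP = (72670 - 191722) / (215 - 746)
= 224.2 W

224.2 W


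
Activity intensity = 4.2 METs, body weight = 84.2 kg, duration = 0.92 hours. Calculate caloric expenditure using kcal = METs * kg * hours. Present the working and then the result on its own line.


kcal = 4.2 * 84.2 * 0.92
= 353.64 * 0.92
= 325.35 kcal

325.35 kcal


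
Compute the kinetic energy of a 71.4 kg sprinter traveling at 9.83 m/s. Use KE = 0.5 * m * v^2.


Velocity squared = 96.6289
KE = 0.5 * 71.4 * 96.6289 = 3449.65 J

3449.65 J


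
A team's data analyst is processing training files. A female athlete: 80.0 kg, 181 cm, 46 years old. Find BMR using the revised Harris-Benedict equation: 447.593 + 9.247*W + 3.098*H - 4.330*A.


Intercept = 447.593
Weight contribution = 9.247 * 80.0 = 739.76
Height contribution = 3.098 * 181 = 560.738
Age contribution = 4.33 * 46 = 199.18
BMR = 447.593 + 739.76 + 560.738 - 199.18
= 1548.91 kcal/day

1548.91 kcal/day


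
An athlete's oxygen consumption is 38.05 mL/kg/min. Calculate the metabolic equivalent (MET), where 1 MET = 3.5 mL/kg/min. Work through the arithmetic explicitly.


MET = VO2 / 3.5
= 38.05 / 3.5
= 10.87 METs

10.87 METs


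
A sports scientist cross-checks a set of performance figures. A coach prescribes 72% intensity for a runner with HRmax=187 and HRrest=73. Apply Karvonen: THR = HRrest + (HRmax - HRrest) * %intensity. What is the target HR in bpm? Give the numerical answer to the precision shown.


Heart rate reserve = 187 - 73 = 114
Intensity fraction = 72 / 100 = 0.72
THR = 73 + 114 * 0.72 = 155.08 bpm

155.08 bpm


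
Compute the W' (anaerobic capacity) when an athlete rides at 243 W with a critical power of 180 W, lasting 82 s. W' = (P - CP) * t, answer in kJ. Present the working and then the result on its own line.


Above-CP power = 63 W
Duration = 82 s
W' = 63 * 82 = 5166 J
Convert: 5166 / 1000 = 5.166 kJ

5.166 kJ


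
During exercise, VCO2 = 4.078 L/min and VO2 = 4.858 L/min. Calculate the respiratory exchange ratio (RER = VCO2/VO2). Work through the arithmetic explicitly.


RER = VCO2 / VO2
= 4.078 / 4.858
= 0.8394

0.8394


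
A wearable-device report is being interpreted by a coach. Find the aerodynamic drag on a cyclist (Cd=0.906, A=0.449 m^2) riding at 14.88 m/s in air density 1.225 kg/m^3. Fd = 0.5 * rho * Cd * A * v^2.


Fd = 0.5 * 1.225 * 0.906 * 0.449 * 14.88^2
= 0.5 * 1.225 * 0.906 * 0.449 * 221.4144
= 55.168 N

55.168 N


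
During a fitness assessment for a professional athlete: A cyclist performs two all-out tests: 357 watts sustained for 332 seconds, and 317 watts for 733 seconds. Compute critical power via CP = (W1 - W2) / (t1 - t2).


W1 = P1 * t1 = 357 * 332 = 118524 J
W2 = P2 * t2 = 317 * 733 = 232361 J
CP = (118524 - 232361) / (332 - 733)
= 283.88 W

283.88 W


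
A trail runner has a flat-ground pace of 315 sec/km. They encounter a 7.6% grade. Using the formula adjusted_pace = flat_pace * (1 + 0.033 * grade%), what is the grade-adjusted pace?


Grade factor = 1 + 0.033 * 7.6 = 1.2508
Adjusted = 315 * 1.2508 = 394.0 sec/km

394.0 s/km


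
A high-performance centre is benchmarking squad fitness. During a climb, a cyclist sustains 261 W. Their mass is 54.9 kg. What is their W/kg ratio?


Power-to-weight = 261 W / 54.9 kg
= 4.754 W/kg

4.754 W/kg


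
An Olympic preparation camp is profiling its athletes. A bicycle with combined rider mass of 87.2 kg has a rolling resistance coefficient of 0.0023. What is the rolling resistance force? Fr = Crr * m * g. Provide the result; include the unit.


Fr = 0.0023 * 87.2 * 9.81
= 0.20056 * 9.81
= 1.967 N

1.967 N


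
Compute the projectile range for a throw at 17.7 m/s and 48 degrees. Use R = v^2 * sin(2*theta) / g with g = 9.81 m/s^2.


Two times the angle = 96 degrees
sin(96) = 0.994522
R = 313.29 * 0.994522 / 9.81 = 31.761 m

31.761 m
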